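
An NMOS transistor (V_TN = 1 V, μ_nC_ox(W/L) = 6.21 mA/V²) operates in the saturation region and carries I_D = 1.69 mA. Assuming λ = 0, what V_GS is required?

V_GS = 1.74 V

In saturation I_D = ½ k_n (V_GS − V_TN)², so V_GS − V_TN = √(2 I_D / k_n) = √(2 × 1.69 / 6.21) = 0.738 V.
V_GS = 1 + 0.738 = 1.74 V.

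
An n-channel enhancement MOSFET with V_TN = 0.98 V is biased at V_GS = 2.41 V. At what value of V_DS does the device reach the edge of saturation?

V_DS,sat = 1.43 V

The boundary between triode and saturation is V_DS = V_GS − V_TN = V_ov.
V_ov = 2.41 − 0.98 = 1.43 V.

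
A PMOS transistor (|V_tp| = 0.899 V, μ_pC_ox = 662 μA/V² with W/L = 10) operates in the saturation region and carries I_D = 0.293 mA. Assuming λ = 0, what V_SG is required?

V_SG = 1.20 V

k_p = μ_pC_ox · (W/L) = 6.62 mA/V².
In saturation I_D = ½ k_p (V_SG − |V_tp|)², so V_SG − |V_tp| = √(2 I_D / k_p) = √(2 × 0.293 / 6.62) = 0.298 V.
V_SG = 0.899 + 0.298 = 1.2 V.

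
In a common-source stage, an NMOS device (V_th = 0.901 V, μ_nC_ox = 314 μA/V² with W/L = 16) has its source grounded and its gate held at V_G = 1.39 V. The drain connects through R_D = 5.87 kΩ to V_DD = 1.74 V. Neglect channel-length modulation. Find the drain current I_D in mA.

I_D = 0.275 mA

V_GS = V_G = 1.39 V, so V_ov = 1.39 − 0.901 = 0.489 V.
k_n = μ_nC_ox · (W/L) = 5.024 mA/V².
Assume saturation: I_D = ½ k_n V_ov² = 0.5 × 5.024 × 0.489² = 0.601 mA, giving V_DS = V_DD − I_D R_D = 1.74 − 0.601 × 5.87 = -1.79 V.
But -1.79 V < V_ov = 0.489 V, so the device is actually in triode.
In triode I_D = k_n[V_ov V_DS − ½ V_DS²] and I_D = (V_DD − V_DS)/R_D. Equating: 14.7 V_DS² − 15.42 V_DS + 1.74 = 0, giving V_DS = 0.129 V (the root below V_ov).
I_D = (1.74 − 0.129) / 5.87 = 0.275 mA.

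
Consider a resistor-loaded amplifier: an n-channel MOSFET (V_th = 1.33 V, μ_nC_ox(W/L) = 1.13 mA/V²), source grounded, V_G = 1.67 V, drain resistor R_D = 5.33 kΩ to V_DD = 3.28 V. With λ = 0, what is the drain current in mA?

V_GS = V_G = 1.67 V, so V_ov = 1.67 − 1.33 = 0.34 V.
Assume saturation: I_D = ½ k_n V_ov² = 0.5 × 1.13 × 0.34² = 0.0653 mA, giving V_DS = V_DD − I_D R_D = 3.28 − 0.0653 × 5.33 = 2.93 V.
V_DS = 2.93 V ≥ V_ov = 0.34 V, confirming saturation.

I_D = 0.0653 mA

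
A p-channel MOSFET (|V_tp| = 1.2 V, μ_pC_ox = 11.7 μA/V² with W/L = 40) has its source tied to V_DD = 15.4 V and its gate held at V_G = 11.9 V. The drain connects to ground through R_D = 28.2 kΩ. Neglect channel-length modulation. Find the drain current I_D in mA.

V_SG = V_DD − V_G = 15.4 − 11.9 = 3.5 V, so V_ov = 3.5 − 1.2 = 2.3 V.
k_p = μ_pC_ox · (W/L) = 0.468 mA/V².
Assume saturation: I_D = ½ k_p V_ov² = 0.5 × 0.468 × 2.3² = 1.24 mA, giving V_SD = V_DD − I_D R_D = 15.4 − 1.24 × 28.2 = -19.5 V.
But -19.5 V < V_ov = 2.3 V, so the device is actually in triode.
In triode I_D = k_p[V_ov V_SD − ½ V_SD²] and I_D = (V_DD − V_SD)/R_D. Equating: 6.6 V_SD² − 31.35 V_SD + 15.4 = 0, giving V_SD = 0.556 V (the root below V_ov).
I_D = (15.4 − 0.556) / 28.2 = 0.526 mA.

I_D = 0.526 mA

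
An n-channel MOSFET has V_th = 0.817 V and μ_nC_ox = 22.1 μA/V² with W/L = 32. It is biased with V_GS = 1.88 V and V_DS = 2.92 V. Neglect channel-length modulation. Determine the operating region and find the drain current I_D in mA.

k_n = μ_nC_ox · (W/L) = 0.7072 mA/V².
V_ov = V_GS − V_th = 1.88 − 0.817 = 1.06 V.
Since V_DS = 2.92 V ≥ V_ov = 1.06 V, the device is in saturation.
I_D = ½ k_n V_ov² = 0.5 × 0.7072 × 1.06² = 0.4 mA.

Saturation; I_D = 0.400 mA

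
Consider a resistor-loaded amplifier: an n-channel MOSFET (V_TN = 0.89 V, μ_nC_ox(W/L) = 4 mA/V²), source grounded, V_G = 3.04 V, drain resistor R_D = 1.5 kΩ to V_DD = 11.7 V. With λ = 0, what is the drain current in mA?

V_GS = V_G = 3.04 V, so V_ov = 3.04 − 0.89 = 2.15 V.
Assume saturation: I_D = ½ k_n V_ov² = 0.5 × 4 × 2.15² = 9.24 mA, giving V_DS = V_DD − I_D R_D = 11.7 − 9.24 × 1.5 = -2.17 V.
But -2.17 V < V_ov = 2.15 V, so the device is actually in triode.
In triode I_D = k_n[V_ov V_DS − ½ V_DS²] and I_D = (V_DD − V_DS)/R_D. Equating: 3 V_DS² − 13.9 V_DS + 11.7 = 0, giving V_DS = 1.11 V (the root below V_ov).
I_D = (11.7 − 1.11) / 1.5 = 7.06 mA.

I_D = 7.06 mA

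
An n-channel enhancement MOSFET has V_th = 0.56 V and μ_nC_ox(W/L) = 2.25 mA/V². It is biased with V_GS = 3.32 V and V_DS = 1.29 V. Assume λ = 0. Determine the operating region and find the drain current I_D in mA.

Triode; I_D = 6.14 mA

V_ov = V_GS − V_th = 3.32 − 0.56 = 2.76 V.
Since V_DS = 1.29 V < V_ov = 2.76 V, the device is in the triode region.
I_D = k_n [V_ov · V_DS − ½ V_DS²] = 2.25 × [2.76 × 1.29 − 0.5 × 1.29²] = 6.14 mA.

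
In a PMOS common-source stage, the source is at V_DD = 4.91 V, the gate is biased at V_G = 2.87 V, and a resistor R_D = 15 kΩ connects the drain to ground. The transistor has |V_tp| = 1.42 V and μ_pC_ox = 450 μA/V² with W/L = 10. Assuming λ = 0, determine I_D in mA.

V_SG = V_DD − V_G = 4.91 − 2.87 = 2.04 V, so V_ov = 2.04 − 1.42 = 0.62 V.
k_p = μ_pC_ox · (W/L) = 4.5 mA/V².
Assume saturation: I_D = ½ k_p V_ov² = 0.5 × 4.5 × 0.62² = 0.865 mA, giving V_SD = V_DD − I_D R_D = 4.91 − 0.865 × 15 = -8.06 V.
But -8.06 V < V_ov = 0.62 V, so the device is actually in triode.
In triode I_D = k_p[V_ov V_SD − ½ V_SD²] and I_D = (V_DD − V_SD)/R_D. Equating: 33.8 V_SD² − 42.85 V_SD + 4.91 = 0, giving V_SD = 0.127 V (the root below V_ov).
I_D = (4.91 − 0.127) / 15 = 0.319 mA.

I_D = 0.319 mA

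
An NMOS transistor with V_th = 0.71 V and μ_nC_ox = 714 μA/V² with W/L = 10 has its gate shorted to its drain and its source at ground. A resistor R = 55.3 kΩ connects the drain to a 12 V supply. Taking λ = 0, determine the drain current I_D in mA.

I_D = 0.200 mA

With gate tied to drain, V_GS = V_DS ≥ V_GS − V_th, so the device is in saturation.
k_n = μ_nC_ox · (W/L) = 7.14 mA/V².
KCL at the drain: ½ k_n (V_GS − V_th)² = (V_DD − V_GS)/R.
Let x = V_GS − 0.71. Then 197 x² + x − 11.29 = 0, giving x = 0.237 V (positive root), so V_GS = 0.947 V.
I_D = (V_DD − V_GS)/R = (12 − 0.947) / 55.3 = 0.2 mA.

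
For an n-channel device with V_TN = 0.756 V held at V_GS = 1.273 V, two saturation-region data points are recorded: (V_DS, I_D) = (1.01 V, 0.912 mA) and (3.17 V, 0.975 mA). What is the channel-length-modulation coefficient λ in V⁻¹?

λ = 0.0330 V⁻¹

With V_GS fixed, I_D ∝ (1 + λ V_DS) in saturation, so I_D2/I_D1 = (1 + λ V_DS2)/(1 + λ V_DS1).
0.975/0.912 = 1.069 = (1 + 3.17 λ)/(1 + 1.01 λ).
Solving: λ (I_D1 V_DS2 − I_D2 V_DS1) = I_D2 − I_D1, so λ = (0.975 − 0.912) / (0.912 × 3.17 − 0.975 × 1.01) = 0.063 / 1.91 = 0.033 V⁻¹.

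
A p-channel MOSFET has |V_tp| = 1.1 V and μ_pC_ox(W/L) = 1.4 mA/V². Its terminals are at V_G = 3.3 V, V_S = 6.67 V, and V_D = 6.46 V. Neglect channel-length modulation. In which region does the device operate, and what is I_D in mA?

Triode; I_D = 0.637 mA

V_SG = V_S − V_G = 6.67 − 3.3 = 3.37 V; V_SD = V_S − V_D = 6.67 − 6.46 = 0.21 V.
V_ov = V_SG − |V_tp| = 3.37 − 1.1 = 2.27 V.
Since V_SD = 0.21 V < V_ov = 2.27 V, the device is in the triode region.
I_D = k_p [V_ov · V_SD − ½ V_SD²] = 1.4 × [2.27 × 0.21 − 0.5 × 0.21²] = 0.637 mA.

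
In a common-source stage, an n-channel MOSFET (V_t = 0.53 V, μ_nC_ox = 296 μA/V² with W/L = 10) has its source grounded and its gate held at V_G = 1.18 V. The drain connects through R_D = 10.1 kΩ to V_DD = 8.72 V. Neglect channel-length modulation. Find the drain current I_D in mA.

I_D = 0.625 mA

V_GS = V_G = 1.18 V, so V_ov = 1.18 − 0.53 = 0.65 V.
k_n = μ_nC_ox · (W/L) = 2.96 mA/V².
Assume saturation: I_D = ½ k_n V_ov² = 0.5 × 2.96 × 0.65² = 0.625 mA, giving V_DS = V_DD − I_D R_D = 8.72 − 0.625 × 10.1 = 2.4 V.
V_DS = 2.4 V ≥ V_ov = 0.65 V, confirming saturation.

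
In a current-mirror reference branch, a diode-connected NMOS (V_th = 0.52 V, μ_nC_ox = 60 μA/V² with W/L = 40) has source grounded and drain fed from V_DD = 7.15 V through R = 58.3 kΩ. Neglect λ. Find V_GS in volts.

V_GS = 0.821 V

With gate tied to drain, V_GS = V_DS ≥ V_GS − V_th, so the device is in saturation.
k_n = μ_nC_ox · (W/L) = 2.4 mA/V².
KCL at the drain: ½ k_n (V_GS − V_th)² = (V_DD − V_GS)/R.
Let x = V_GS − 0.52. Then 70 x² + x − 6.63 = 0, giving x = 0.301 V (positive root), so V_GS = 0.821 V.
I_D = (V_DD − V_GS)/R = (7.15 − 0.821) / 58.3 = 0.109 mA.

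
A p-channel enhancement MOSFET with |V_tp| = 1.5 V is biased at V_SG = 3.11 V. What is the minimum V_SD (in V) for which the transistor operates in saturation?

The boundary between triode and saturation is V_SD = V_SG − |V_tp| = V_ov.
V_ov = 3.11 − 1.5 = 1.61 V.

V_SD,sat = 1.61 V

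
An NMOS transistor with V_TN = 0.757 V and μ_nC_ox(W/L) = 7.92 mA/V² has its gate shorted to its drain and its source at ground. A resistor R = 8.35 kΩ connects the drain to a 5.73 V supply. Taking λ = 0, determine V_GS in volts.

With gate tied to drain, V_GS = V_DS ≥ V_GS − V_TN, so the device is in saturation.
KCL at the drain: ½ k_n (V_GS − V_TN)² = (V_DD − V_GS)/R.
Let x = V_GS − 0.757. Then 33.1 x² + x − 4.973 = 0, giving x = 0.373 V (positive root), so V_GS = 1.13 V.
I_D = (V_DD − V_GS)/R = (5.73 − 1.13) / 8.35 = 0.551 mA.

V_GS = 1.13 V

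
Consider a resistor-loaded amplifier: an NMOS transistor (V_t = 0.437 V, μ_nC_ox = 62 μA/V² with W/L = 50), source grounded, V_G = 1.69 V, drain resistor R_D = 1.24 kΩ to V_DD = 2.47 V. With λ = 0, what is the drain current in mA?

I_D = 1.58 mA

V_GS = V_G = 1.69 V, so V_ov = 1.69 − 0.437 = 1.25 V.
k_n = μ_nC_ox · (W/L) = 3.1 mA/V².
Assume saturation: I_D = ½ k_n V_ov² = 0.5 × 3.1 × 1.25² = 2.43 mA, giving V_DS = V_DD − I_D R_D = 2.47 − 2.43 × 1.24 = -0.548 V.
But -0.548 V < V_ov = 1.25 V, so the device is actually in triode.
In triode I_D = k_n[V_ov V_DS − ½ V_DS²] and I_D = (V_DD − V_DS)/R_D. Equating: 1.92 V_DS² − 5.817 V_DS + 2.47 = 0, giving V_DS = 0.511 V (the root below V_ov).
I_D = (2.47 − 0.511) / 1.24 = 1.58 mA.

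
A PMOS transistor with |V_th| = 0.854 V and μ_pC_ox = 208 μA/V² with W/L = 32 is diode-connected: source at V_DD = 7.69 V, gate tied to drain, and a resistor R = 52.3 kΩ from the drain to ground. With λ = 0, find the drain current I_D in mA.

I_D = 0.127 mA

With gate tied to drain, V_SG = V_SD ≥ V_SG − |V_th|, so the device is in saturation.
k_p = μ_pC_ox · (W/L) = 6.656 mA/V².
KCL at the drain: ½ k_p (V_SG − |V_th|)² = (V_DD − V_SG)/R.
Let x = V_SG − 0.854. Then 174 x² + x − 6.836 = 0, giving x = 0.195 V (positive root), so V_SG = 1.05 V.
I_D = (V_DD − V_SG)/R = (7.69 − 1.05) / 52.3 = 0.127 mA.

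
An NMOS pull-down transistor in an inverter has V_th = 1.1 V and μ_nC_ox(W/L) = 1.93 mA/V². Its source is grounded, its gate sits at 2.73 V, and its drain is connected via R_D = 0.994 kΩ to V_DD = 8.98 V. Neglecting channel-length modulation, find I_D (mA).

V_GS = V_G = 2.73 V, so V_ov = 2.73 − 1.1 = 1.63 V.
Assume saturation: I_D = ½ k_n V_ov² = 0.5 × 1.93 × 1.63² = 2.56 mA, giving V_DS = V_DD − I_D R_D = 8.98 − 2.56 × 0.994 = 6.43 V.
V_DS = 6.43 V ≥ V_ov = 1.63 V, confirming saturation.

I_D = 2.56 mA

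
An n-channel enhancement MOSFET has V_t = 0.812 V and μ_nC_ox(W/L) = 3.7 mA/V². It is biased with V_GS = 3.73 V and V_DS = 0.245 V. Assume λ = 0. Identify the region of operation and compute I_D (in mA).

Triode; I_D = 2.53 mA

V_ov = V_GS − V_t = 3.73 − 0.812 = 2.92 V.
Since V_DS = 0.245 V < V_ov = 2.92 V, the device is in the triode region.
I_D = k_n [V_ov · V_DS − ½ V_DS²] = 3.7 × [2.92 × 0.245 − 0.5 × 0.245²] = 2.53 mA.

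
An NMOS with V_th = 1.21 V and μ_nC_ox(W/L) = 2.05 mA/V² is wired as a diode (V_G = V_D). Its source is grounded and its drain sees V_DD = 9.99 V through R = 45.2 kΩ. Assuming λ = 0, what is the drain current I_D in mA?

With gate tied to drain, V_GS = V_DS ≥ V_GS − V_th, so the device is in saturation.
KCL at the drain: ½ k_n (V_GS − V_th)² = (V_DD − V_GS)/R.
Let x = V_GS − 1.21. Then 46.3 x² + x − 8.78 = 0, giving x = 0.425 V (positive root), so V_GS = 1.63 V.
I_D = (V_DD − V_GS)/R = (9.99 − 1.63) / 45.2 = 0.185 mA.

I_D = 0.185 mA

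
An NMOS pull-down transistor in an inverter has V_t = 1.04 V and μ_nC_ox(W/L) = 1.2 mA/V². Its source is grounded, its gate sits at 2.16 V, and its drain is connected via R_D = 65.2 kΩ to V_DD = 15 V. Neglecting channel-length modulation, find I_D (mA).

I_D = 0.227 mA

V_GS = V_G = 2.16 V, so V_ov = 2.16 − 1.04 = 1.12 V.
Assume saturation: I_D = ½ k_n V_ov² = 0.5 × 1.2 × 1.12² = 0.753 mA, giving V_DS = V_DD − I_D R_D = 15 − 0.753 × 65.2 = -34.1 V.
But -34.1 V < V_ov = 1.12 V, so the device is actually in triode.
In triode I_D = k_n[V_ov V_DS − ½ V_DS²] and I_D = (V_DD − V_DS)/R_D. Equating: 39.1 V_DS² − 88.63 V_DS + 15 = 0, giving V_DS = 0.184 V (the root below V_ov).
I_D = (15 − 0.184) / 65.2 = 0.227 mA.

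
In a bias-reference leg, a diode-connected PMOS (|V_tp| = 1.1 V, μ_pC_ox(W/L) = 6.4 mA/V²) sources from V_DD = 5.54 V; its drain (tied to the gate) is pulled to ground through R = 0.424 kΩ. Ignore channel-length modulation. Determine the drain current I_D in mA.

I_D = 6.99 mA

With gate tied to drain, V_SG = V_SD ≥ V_SG − |V_tp|, so the device is in saturation.
KCL at the drain: ½ k_p (V_SG − |V_tp|)² = (V_DD − V_SG)/R.
Let x = V_SG − 1.1. Then 1.36 x² + x − 4.44 = 0, giving x = 1.48 V (positive root), so V_SG = 2.58 V.
I_D = (V_DD − V_SG)/R = (5.54 − 2.58) / 0.424 = 6.99 mA.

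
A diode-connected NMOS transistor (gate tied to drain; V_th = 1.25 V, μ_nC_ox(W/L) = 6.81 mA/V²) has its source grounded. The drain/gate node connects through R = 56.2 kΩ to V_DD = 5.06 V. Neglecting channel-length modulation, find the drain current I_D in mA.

I_D = 0.0653 mA

With gate tied to drain, V_GS = V_DS ≥ V_GS − V_th, so the device is in saturation.
KCL at the drain: ½ k_n (V_GS − V_th)² = (V_DD − V_GS)/R.
Let x = V_GS − 1.25. Then 191 x² + x − 3.81 = 0, giving x = 0.139 V (positive root), so V_GS = 1.39 V.
I_D = (V_DD − V_GS)/R = (5.06 − 1.39) / 56.2 = 0.0653 mA.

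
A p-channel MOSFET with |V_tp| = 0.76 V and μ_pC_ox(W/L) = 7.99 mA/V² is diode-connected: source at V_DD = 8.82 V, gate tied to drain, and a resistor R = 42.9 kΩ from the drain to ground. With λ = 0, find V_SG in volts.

With gate tied to drain, V_SG = V_SD ≥ V_SG − |V_tp|, so the device is in saturation.
KCL at the drain: ½ k_p (V_SG − |V_tp|)² = (V_DD − V_SG)/R.
Let x = V_SG − 0.76. Then 171 x² + x − 8.06 = 0, giving x = 0.214 V (positive root), so V_SG = 0.974 V.
I_D = (V_DD − V_SG)/R = (8.82 − 0.974) / 42.9 = 0.183 mA.

V_SG = 0.974 V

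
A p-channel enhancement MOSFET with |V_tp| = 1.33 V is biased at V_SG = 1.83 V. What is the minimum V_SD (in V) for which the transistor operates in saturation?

V_SD,sat = 0.500 V

The boundary between triode and saturation is V_SD = V_SG − |V_tp| = V_ov.
V_ov = 1.83 − 1.33 = 0.5 V.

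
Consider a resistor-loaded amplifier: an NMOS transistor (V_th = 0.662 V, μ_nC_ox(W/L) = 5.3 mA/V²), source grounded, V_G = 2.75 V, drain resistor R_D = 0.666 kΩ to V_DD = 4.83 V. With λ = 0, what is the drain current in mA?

V_GS = V_G = 2.75 V, so V_ov = 2.75 − 0.662 = 2.09 V.
Assume saturation: I_D = ½ k_n V_ov² = 0.5 × 5.3 × 2.09² = 11.6 mA, giving V_DS = V_DD − I_D R_D = 4.83 − 11.6 × 0.666 = -2.86 V.
But -2.86 V < V_ov = 2.09 V, so the device is actually in triode.
In triode I_D = k_n[V_ov V_DS − ½ V_DS²] and I_D = (V_DD − V_DS)/R_D. Equating: 1.76 V_DS² − 8.37 V_DS + 4.83 = 0, giving V_DS = 0.672 V (the root below V_ov).
I_D = (4.83 − 0.672) / 0.666 = 6.24 mA.

I_D = 6.24 mA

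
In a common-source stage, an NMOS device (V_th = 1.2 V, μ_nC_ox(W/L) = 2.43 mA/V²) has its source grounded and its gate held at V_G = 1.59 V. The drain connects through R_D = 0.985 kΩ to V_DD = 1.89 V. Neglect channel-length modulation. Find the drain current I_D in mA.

I_D = 0.185 mA

V_GS = V_G = 1.59 V, so V_ov = 1.59 − 1.2 = 0.39 V.
Assume saturation: I_D = ½ k_n V_ov² = 0.5 × 2.43 × 0.39² = 0.185 mA, giving V_DS = V_DD − I_D R_D = 1.89 − 0.185 × 0.985 = 1.71 V.
V_DS = 1.71 V ≥ V_ov = 0.39 V, confirming saturation.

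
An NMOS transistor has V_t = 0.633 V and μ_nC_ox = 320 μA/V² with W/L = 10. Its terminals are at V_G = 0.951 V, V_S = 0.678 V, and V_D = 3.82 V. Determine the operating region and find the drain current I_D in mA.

V_GS = V_G − V_S = 0.951 − 0.678 = 0.273 V; V_DS = V_D − V_S = 3.82 − 0.678 = 3.14 V.
V_GS = 0.273 V < V_t = 0.633 V, so the transistor is in cutoff.

Cutoff; I_D = 0 mA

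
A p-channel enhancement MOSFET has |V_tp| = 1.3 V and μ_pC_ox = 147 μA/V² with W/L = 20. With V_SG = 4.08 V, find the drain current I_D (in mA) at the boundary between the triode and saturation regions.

At the boundary V_SD = V_ov = V_SG − |V_tp| = 4.08 − 1.3 = 2.78 V.
k_p = μ_pC_ox · (W/L) = 2.94 mA/V².
I_D = ½ k_p V_ov² = 0.5 × 2.94 × 2.78² = 11.4 mA.

I_D = 11.4 mA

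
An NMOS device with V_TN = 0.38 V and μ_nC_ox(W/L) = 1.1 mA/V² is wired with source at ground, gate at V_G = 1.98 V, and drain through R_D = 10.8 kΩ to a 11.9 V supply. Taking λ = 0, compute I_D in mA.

V_GS = V_G = 1.98 V, so V_ov = 1.98 − 0.38 = 1.6 V.
Assume saturation: I_D = ½ k_n V_ov² = 0.5 × 1.1 × 1.6² = 1.41 mA, giving V_DS = V_DD − I_D R_D = 11.9 − 1.41 × 10.8 = -3.31 V.
But -3.31 V < V_ov = 1.6 V, so the device is actually in triode.
In triode I_D = k_n[V_ov V_DS − ½ V_DS²] and I_D = (V_DD − V_DS)/R_D. Equating: 5.94 V_DS² − 20.01 V_DS + 11.9 = 0, giving V_DS = 0.771 V (the root below V_ov).
I_D = (11.9 − 0.771) / 10.8 = 1.03 mA.

I_D = 1.03 mA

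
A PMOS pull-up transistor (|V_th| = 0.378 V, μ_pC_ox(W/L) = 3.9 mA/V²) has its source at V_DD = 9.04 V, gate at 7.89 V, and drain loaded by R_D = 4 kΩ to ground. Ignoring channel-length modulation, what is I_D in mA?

I_D = 1.16 mA

V_SG = V_DD − V_G = 9.04 − 7.89 = 1.15 V, so V_ov = 1.15 − 0.378 = 0.772 V.
Assume saturation: I_D = ½ k_p V_ov² = 0.5 × 3.9 × 0.772² = 1.16 mA, giving V_SD = V_DD − I_D R_D = 9.04 − 1.16 × 4 = 4.39 V.
V_SD = 4.39 V ≥ V_ov = 0.772 V, confirming saturation.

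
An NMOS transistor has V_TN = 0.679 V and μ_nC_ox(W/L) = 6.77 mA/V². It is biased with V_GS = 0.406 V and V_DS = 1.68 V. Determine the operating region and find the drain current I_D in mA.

Cutoff; I_D = 0 mA

V_GS = 0.406 V < V_TN = 0.679 V, so the transistor is in cutoff.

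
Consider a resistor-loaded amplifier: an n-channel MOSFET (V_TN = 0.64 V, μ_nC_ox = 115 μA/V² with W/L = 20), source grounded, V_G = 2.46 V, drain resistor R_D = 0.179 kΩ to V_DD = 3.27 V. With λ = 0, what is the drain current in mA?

V_GS = V_G = 2.46 V, so V_ov = 2.46 − 0.64 = 1.82 V.
k_n = μ_nC_ox · (W/L) = 2.3 mA/V².
Assume saturation: I_D = ½ k_n V_ov² = 0.5 × 2.3 × 1.82² = 3.81 mA, giving V_DS = V_DD − I_D R_D = 3.27 − 3.81 × 0.179 = 2.59 V.
V_DS = 2.59 V ≥ V_ov = 1.82 V, confirming saturation.

I_D = 3.81 mA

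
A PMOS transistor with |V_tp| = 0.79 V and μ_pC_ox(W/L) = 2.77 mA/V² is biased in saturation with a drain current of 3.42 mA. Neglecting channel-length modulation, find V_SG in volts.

In saturation I_D = ½ k_p (V_SG − |V_tp|)², so V_SG − |V_tp| = √(2 I_D / k_p) = √(2 × 3.42 / 2.77) = 1.57 V.
V_SG = 0.79 + 1.57 = 2.36 V.

V_SG = 2.36 V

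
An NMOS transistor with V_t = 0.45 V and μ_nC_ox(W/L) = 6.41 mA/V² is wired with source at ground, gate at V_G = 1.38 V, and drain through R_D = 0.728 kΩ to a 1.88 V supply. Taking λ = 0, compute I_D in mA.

V_GS = V_G = 1.38 V, so V_ov = 1.38 − 0.45 = 0.93 V.
Assume saturation: I_D = ½ k_n V_ov² = 0.5 × 6.41 × 0.93² = 2.77 mA, giving V_DS = V_DD − I_D R_D = 1.88 − 2.77 × 0.728 = -0.138 V.
But -0.138 V < V_ov = 0.93 V, so the device is actually in triode.
In triode I_D = k_n[V_ov V_DS − ½ V_DS²] and I_D = (V_DD − V_DS)/R_D. Equating: 2.33 V_DS² − 5.34 V_DS + 1.88 = 0, giving V_DS = 0.435 V (the root below V_ov).
I_D = (1.88 − 0.435) / 0.728 = 1.99 mA.

I_D = 1.99 mA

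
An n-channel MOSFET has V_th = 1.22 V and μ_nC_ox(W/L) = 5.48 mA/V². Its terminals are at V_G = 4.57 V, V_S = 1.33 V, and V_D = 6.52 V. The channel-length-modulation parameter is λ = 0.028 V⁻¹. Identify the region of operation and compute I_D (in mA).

Saturation; I_D = 12.8 mA

V_GS = V_G − V_S = 4.57 − 1.33 = 3.24 V; V_DS = V_D − V_S = 6.52 − 1.33 = 5.19 V.
V_ov = V_GS − V_th = 3.24 − 1.22 = 2.02 V.
Since V_DS = 5.19 V ≥ V_ov = 2.02 V, the device is in saturation.
I_D = ½ k_n V_ov² (1 + λ V_DS) = 0.5 × 5.48 × 2.02² × (1 + 0.028 × 5.19) = 12.8 mA.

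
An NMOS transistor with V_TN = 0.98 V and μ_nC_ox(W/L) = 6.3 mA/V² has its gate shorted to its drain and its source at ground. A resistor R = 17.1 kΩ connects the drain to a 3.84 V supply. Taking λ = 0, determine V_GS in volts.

V_GS = 1.20 V

With gate tied to drain, V_GS = V_DS ≥ V_GS − V_TN, so the device is in saturation.
KCL at the drain: ½ k_n (V_GS − V_TN)² = (V_DD − V_GS)/R.
Let x = V_GS − 0.98. Then 53.9 x² + x − 2.86 = 0, giving x = 0.221 V (positive root), so V_GS = 1.2 V.
I_D = (V_DD − V_GS)/R = (3.84 − 1.2) / 17.1 = 0.154 mA.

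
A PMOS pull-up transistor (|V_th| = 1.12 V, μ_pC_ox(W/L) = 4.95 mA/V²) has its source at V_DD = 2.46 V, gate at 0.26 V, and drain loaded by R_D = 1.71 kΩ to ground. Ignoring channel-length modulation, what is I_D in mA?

V_SG = V_DD − V_G = 2.46 − 0.26 = 2.2 V, so V_ov = 2.2 − 1.12 = 1.08 V.
Assume saturation: I_D = ½ k_p V_ov² = 0.5 × 4.95 × 1.08² = 2.89 mA, giving V_SD = V_DD − I_D R_D = 2.46 − 2.89 × 1.71 = -2.48 V.
But -2.48 V < V_ov = 1.08 V, so the device is actually in triode.
In triode I_D = k_p[V_ov V_SD − ½ V_SD²] and I_D = (V_DD − V_SD)/R_D. Equating: 4.23 V_SD² − 10.14 V_SD + 2.46 = 0, giving V_SD = 0.274 V (the root below V_ov).
I_D = (2.46 − 0.274) / 1.71 = 1.28 mA.

I_D = 1.28 mA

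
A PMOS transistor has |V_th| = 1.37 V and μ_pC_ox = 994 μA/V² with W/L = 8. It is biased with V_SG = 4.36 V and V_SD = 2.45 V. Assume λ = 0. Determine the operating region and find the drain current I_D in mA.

Triode; I_D = 34.4 mA

k_p = μ_pC_ox · (W/L) = 7.952 mA/V².
V_ov = V_SG − |V_th| = 4.36 − 1.37 = 2.99 V.
Since V_SD = 2.45 V < V_ov = 2.99 V, the device is in the triode region.
I_D = k_p [V_ov · V_SD − ½ V_SD²] = 7.952 × [2.99 × 2.45 − 0.5 × 2.45²] = 34.4 mA.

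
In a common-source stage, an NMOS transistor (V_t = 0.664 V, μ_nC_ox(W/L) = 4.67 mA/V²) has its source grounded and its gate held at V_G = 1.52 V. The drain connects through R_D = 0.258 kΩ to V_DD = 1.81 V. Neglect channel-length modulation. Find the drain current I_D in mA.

V_GS = V_G = 1.52 V, so V_ov = 1.52 − 0.664 = 0.856 V.
Assume saturation: I_D = ½ k_n V_ov² = 0.5 × 4.67 × 0.856² = 1.71 mA, giving V_DS = V_DD − I_D R_D = 1.81 − 1.71 × 0.258 = 1.37 V.
V_DS = 1.37 V ≥ V_ov = 0.856 V, confirming saturation.

I_D = 1.71 mA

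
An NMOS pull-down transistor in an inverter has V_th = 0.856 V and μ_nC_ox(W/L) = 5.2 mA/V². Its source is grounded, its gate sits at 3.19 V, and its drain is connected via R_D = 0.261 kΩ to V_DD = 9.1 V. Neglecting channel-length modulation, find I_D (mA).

I_D = 14.2 mA

V_GS = V_G = 3.19 V, so V_ov = 3.19 − 0.856 = 2.33 V.
Assume saturation: I_D = ½ k_n V_ov² = 0.5 × 5.2 × 2.33² = 14.2 mA, giving V_DS = V_DD − I_D R_D = 9.1 − 14.2 × 0.261 = 5.4 V.
V_DS = 5.4 V ≥ V_ov = 2.33 V, confirming saturation.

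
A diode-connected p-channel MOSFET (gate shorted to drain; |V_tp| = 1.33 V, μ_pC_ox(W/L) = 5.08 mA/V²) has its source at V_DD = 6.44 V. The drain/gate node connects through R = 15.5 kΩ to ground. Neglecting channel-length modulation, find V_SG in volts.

V_SG = 1.68 V

With gate tied to drain, V_SG = V_SD ≥ V_SG − |V_tp|, so the device is in saturation.
KCL at the drain: ½ k_p (V_SG − |V_tp|)² = (V_DD − V_SG)/R.
Let x = V_SG − 1.33. Then 39.4 x² + x − 5.11 = 0, giving x = 0.348 V (positive root), so V_SG = 1.68 V.
I_D = (V_DD − V_SG)/R = (6.44 − 1.68) / 15.5 = 0.307 mA.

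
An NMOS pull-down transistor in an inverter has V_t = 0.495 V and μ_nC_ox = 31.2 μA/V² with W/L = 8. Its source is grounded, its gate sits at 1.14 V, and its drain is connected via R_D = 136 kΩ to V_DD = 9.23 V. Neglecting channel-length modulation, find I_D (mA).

V_GS = V_G = 1.14 V, so V_ov = 1.14 − 0.495 = 0.645 V.
k_n = μ_nC_ox · (W/L) = 0.2496 mA/V².
Assume saturation: I_D = ½ k_n V_ov² = 0.5 × 0.2496 × 0.645² = 0.0519 mA, giving V_DS = V_DD − I_D R_D = 9.23 − 0.0519 × 136 = 2.17 V.
V_DS = 2.17 V ≥ V_ov = 0.645 V, confirming saturation.

I_D = 0.0519 mA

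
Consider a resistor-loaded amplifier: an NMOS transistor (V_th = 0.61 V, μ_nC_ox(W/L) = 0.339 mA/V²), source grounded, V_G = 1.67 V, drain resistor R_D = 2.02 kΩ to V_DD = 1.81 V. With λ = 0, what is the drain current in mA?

I_D = 0.190 mA

V_GS = V_G = 1.67 V, so V_ov = 1.67 − 0.61 = 1.06 V.
Assume saturation: I_D = ½ k_n V_ov² = 0.5 × 0.339 × 1.06² = 0.19 mA, giving V_DS = V_DD − I_D R_D = 1.81 − 0.19 × 2.02 = 1.43 V.
V_DS = 1.43 V ≥ V_ov = 1.06 V, confirming saturation.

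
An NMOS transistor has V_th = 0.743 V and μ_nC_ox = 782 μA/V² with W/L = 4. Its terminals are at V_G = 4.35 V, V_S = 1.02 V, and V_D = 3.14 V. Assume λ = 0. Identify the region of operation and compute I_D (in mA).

V_GS = V_G − V_S = 4.35 − 1.02 = 3.33 V; V_DS = V_D − V_S = 3.14 − 1.02 = 2.12 V.
k_n = μ_nC_ox · (W/L) = 3.128 mA/V².
V_ov = V_GS − V_th = 3.33 − 0.743 = 2.59 V.
Since V_DS = 2.12 V < V_ov = 2.59 V, the device is in the triode region.
I_D = k_n [V_ov · V_DS − ½ V_DS²] = 3.128 × [2.59 × 2.12 − 0.5 × 2.12²] = 10.1 mA.

Triode; I_D = 10.1 mA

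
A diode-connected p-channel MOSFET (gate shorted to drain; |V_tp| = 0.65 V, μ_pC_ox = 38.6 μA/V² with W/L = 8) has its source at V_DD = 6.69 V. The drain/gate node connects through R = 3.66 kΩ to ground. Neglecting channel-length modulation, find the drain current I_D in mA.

I_D = 0.967 mA

With gate tied to drain, V_SG = V_SD ≥ V_SG − |V_tp|, so the device is in saturation.
k_p = μ_pC_ox · (W/L) = 0.3088 mA/V².
KCL at the drain: ½ k_p (V_SG − |V_tp|)² = (V_DD − V_SG)/R.
Let x = V_SG − 0.65. Then 0.565 x² + x − 6.04 = 0, giving x = 2.5 V (positive root), so V_SG = 3.15 V.
I_D = (V_DD − V_SG)/R = (6.69 − 3.15) / 3.66 = 0.967 mA.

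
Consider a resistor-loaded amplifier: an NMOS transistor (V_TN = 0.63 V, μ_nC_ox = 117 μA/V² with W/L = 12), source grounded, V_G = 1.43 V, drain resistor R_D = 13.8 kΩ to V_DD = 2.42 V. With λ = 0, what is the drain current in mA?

I_D = 0.164 mA

V_GS = V_G = 1.43 V, so V_ov = 1.43 − 0.63 = 0.8 V.
k_n = μ_nC_ox · (W/L) = 1.404 mA/V².
Assume saturation: I_D = ½ k_n V_ov² = 0.5 × 1.404 × 0.8² = 0.449 mA, giving V_DS = V_DD − I_D R_D = 2.42 − 0.449 × 13.8 = -3.78 V.
But -3.78 V < V_ov = 0.8 V, so the device is actually in triode.
In triode I_D = k_n[V_ov V_DS − ½ V_DS²] and I_D = (V_DD − V_DS)/R_D. Equating: 9.69 V_DS² − 16.5 V_DS + 2.42 = 0, giving V_DS = 0.162 V (the root below V_ov).
I_D = (2.42 − 0.162) / 13.8 = 0.164 mA.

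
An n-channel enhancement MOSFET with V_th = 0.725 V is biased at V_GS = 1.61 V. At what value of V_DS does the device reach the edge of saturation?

V_DS,sat = 0.885 V

The boundary between triode and saturation is V_DS = V_GS − V_th = V_ov.
V_ov = 1.61 − 0.725 = 0.885 V.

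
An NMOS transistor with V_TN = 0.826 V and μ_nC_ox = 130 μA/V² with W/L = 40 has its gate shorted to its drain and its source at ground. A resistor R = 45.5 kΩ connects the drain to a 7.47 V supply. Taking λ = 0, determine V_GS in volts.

With gate tied to drain, V_GS = V_DS ≥ V_GS − V_TN, so the device is in saturation.
k_n = μ_nC_ox · (W/L) = 5.2 mA/V².
KCL at the drain: ½ k_n (V_GS − V_TN)² = (V_DD − V_GS)/R.
Let x = V_GS − 0.826. Then 118 x² + x − 6.644 = 0, giving x = 0.233 V (positive root), so V_GS = 1.06 V.
I_D = (V_DD − V_GS)/R = (7.47 − 1.06) / 45.5 = 0.141 mA.

V_GS = 1.06 V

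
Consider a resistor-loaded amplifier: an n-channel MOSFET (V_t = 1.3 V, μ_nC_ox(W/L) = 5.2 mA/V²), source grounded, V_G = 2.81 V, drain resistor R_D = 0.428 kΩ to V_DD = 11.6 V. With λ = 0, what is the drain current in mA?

I_D = 5.93 mA

V_GS = V_G = 2.81 V, so V_ov = 2.81 − 1.3 = 1.51 V.
Assume saturation: I_D = ½ k_n V_ov² = 0.5 × 5.2 × 1.51² = 5.93 mA, giving V_DS = V_DD − I_D R_D = 11.6 − 5.93 × 0.428 = 9.06 V.
V_DS = 9.06 V ≥ V_ov = 1.51 V, confirming saturation.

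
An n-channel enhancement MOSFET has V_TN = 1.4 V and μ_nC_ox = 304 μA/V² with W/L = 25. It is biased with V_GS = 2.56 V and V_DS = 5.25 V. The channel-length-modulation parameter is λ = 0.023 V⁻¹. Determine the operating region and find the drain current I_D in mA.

Saturation; I_D = 5.73 mA

k_n = μ_nC_ox · (W/L) = 7.6 mA/V².
V_ov = V_GS − V_TN = 2.56 − 1.4 = 1.16 V.
Since V_DS = 5.25 V ≥ V_ov = 1.16 V, the device is in saturation.
I_D = ½ k_n V_ov² (1 + λ V_DS) = 0.5 × 7.6 × 1.16² × (1 + 0.023 × 5.25) = 5.73 mA.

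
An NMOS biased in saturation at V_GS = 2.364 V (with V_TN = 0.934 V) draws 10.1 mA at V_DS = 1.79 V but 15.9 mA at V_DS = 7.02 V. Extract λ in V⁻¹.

With V_GS fixed, I_D ∝ (1 + λ V_DS) in saturation, so I_D2/I_D1 = (1 + λ V_DS2)/(1 + λ V_DS1).
15.9/10.1 = 1.574 = (1 + 7.02 λ)/(1 + 1.79 λ).
Solving: λ (I_D1 V_DS2 − I_D2 V_DS1) = I_D2 − I_D1, so λ = (15.9 − 10.1) / (10.1 × 7.02 − 15.9 × 1.79) = 5.8 / 42.4 = 0.137 V⁻¹.

λ = 0.137 V⁻¹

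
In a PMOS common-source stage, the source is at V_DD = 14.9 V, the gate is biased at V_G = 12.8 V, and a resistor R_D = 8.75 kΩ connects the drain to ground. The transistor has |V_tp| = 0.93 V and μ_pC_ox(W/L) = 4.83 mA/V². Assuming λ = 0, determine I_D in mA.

V_SG = V_DD − V_G = 14.9 − 12.8 = 2.1 V, so V_ov = 2.1 − 0.93 = 1.17 V.
Assume saturation: I_D = ½ k_p V_ov² = 0.5 × 4.83 × 1.17² = 3.31 mA, giving V_SD = V_DD − I_D R_D = 14.9 − 3.31 × 8.75 = -14 V.
But -14 V < V_ov = 1.17 V, so the device is actually in triode.
In triode I_D = k_p[V_ov V_SD − ½ V_SD²] and I_D = (V_DD − V_SD)/R_D. Equating: 21.1 V_SD² − 50.45 V_SD + 14.9 = 0, giving V_SD = 0.345 V (the root below V_ov).
I_D = (14.9 − 0.345) / 8.75 = 1.66 mA.

I_D = 1.66 mA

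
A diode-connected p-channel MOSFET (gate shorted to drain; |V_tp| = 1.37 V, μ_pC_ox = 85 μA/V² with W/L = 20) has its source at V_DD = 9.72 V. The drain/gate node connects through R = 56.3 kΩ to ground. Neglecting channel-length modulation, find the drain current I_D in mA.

I_D = 0.141 mA

With gate tied to drain, V_SG = V_SD ≥ V_SG − |V_tp|, so the device is in saturation.
k_p = μ_pC_ox · (W/L) = 1.7 mA/V².
KCL at the drain: ½ k_p (V_SG − |V_tp|)² = (V_DD − V_SG)/R.
Let x = V_SG − 1.37. Then 47.9 x² + x − 8.35 = 0, giving x = 0.407 V (positive root), so V_SG = 1.78 V.
I_D = (V_DD − V_SG)/R = (9.72 − 1.78) / 56.3 = 0.141 mA.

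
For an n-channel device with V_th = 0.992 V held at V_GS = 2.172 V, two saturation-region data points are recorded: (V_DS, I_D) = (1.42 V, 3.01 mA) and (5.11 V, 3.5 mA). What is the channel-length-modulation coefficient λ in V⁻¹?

λ = 0.0471 V⁻¹

With V_GS fixed, I_D ∝ (1 + λ V_DS) in saturation, so I_D2/I_D1 = (1 + λ V_DS2)/(1 + λ V_DS1).
3.5/3.01 = 1.163 = (1 + 5.11 λ)/(1 + 1.42 λ).
Solving: λ (I_D1 V_DS2 − I_D2 V_DS1) = I_D2 − I_D1, so λ = (3.5 − 3.01) / (3.01 × 5.11 − 3.5 × 1.42) = 0.49 / 10.4 = 0.0471 V⁻¹.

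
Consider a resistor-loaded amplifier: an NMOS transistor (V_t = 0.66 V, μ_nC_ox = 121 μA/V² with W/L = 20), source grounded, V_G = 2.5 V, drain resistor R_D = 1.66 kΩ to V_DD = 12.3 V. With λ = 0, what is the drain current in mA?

V_GS = V_G = 2.5 V, so V_ov = 2.5 − 0.66 = 1.84 V.
k_n = μ_nC_ox · (W/L) = 2.42 mA/V².
Assume saturation: I_D = ½ k_n V_ov² = 0.5 × 2.42 × 1.84² = 4.1 mA, giving V_DS = V_DD − I_D R_D = 12.3 − 4.1 × 1.66 = 5.5 V.
V_DS = 5.5 V ≥ V_ov = 1.84 V, confirming saturation.

I_D = 4.10 mA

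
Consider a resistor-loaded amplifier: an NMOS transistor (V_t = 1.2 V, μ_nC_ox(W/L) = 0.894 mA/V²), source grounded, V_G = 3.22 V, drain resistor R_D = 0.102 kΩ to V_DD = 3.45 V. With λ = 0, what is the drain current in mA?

V_GS = V_G = 3.22 V, so V_ov = 3.22 − 1.2 = 2.02 V.
Assume saturation: I_D = ½ k_n V_ov² = 0.5 × 0.894 × 2.02² = 1.82 mA, giving V_DS = V_DD − I_D R_D = 3.45 − 1.82 × 0.102 = 3.26 V.
V_DS = 3.26 V ≥ V_ov = 2.02 V, confirming saturation.

I_D = 1.82 mA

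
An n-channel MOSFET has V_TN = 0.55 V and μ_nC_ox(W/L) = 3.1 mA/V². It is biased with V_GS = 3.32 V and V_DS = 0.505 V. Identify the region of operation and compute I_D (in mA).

Triode; I_D = 3.94 mA

V_ov = V_GS − V_TN = 3.32 − 0.55 = 2.77 V.
Since V_DS = 0.505 V < V_ov = 2.77 V, the device is in the triode region.
I_D = k_n [V_ov · V_DS − ½ V_DS²] = 3.1 × [2.77 × 0.505 − 0.5 × 0.505²] = 3.94 mA.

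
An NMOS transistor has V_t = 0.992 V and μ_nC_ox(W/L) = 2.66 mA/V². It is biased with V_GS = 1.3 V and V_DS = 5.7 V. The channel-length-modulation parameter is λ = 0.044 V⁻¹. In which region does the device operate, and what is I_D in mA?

V_ov = V_GS − V_t = 1.3 − 0.992 = 0.308 V.
Since V_DS = 5.7 V ≥ V_ov = 0.308 V, the device is in saturation.
I_D = ½ k_n V_ov² (1 + λ V_DS) = 0.5 × 2.66 × 0.308² × (1 + 0.044 × 5.7) = 0.158 mA.

Saturation; I_D = 0.158 mA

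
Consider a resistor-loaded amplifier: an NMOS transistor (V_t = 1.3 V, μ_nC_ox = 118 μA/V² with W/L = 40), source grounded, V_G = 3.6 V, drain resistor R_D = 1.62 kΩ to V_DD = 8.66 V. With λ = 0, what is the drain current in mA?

V_GS = V_G = 3.6 V, so V_ov = 3.6 − 1.3 = 2.3 V.
k_n = μ_nC_ox · (W/L) = 4.72 mA/V².
Assume saturation: I_D = ½ k_n V_ov² = 0.5 × 4.72 × 2.3² = 12.5 mA, giving V_DS = V_DD − I_D R_D = 8.66 − 12.5 × 1.62 = -11.6 V.
But -11.6 V < V_ov = 2.3 V, so the device is actually in triode.
In triode I_D = k_n[V_ov V_DS − ½ V_DS²] and I_D = (V_DD − V_DS)/R_D. Equating: 3.82 V_DS² − 18.59 V_DS + 8.66 = 0, giving V_DS = 0.522 V (the root below V_ov).
I_D = (8.66 − 0.522) / 1.62 = 5.02 mA.

I_D = 5.02 mA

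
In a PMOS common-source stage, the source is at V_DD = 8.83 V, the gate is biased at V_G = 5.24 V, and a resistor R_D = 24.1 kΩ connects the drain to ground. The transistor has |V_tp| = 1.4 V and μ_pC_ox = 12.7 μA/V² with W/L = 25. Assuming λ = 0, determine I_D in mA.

I_D = 0.343 mA

V_SG = V_DD − V_G = 8.83 − 5.24 = 3.59 V, so V_ov = 3.59 − 1.4 = 2.19 V.
k_p = μ_pC_ox · (W/L) = 0.3175 mA/V².
Assume saturation: I_D = ½ k_p V_ov² = 0.5 × 0.3175 × 2.19² = 0.761 mA, giving V_SD = V_DD − I_D R_D = 8.83 − 0.761 × 24.1 = -9.52 V.
But -9.52 V < V_ov = 2.19 V, so the device is actually in triode.
In triode I_D = k_p[V_ov V_SD − ½ V_SD²] and I_D = (V_DD − V_SD)/R_D. Equating: 3.83 V_SD² − 17.76 V_SD + 8.83 = 0, giving V_SD = 0.566 V (the root below V_ov).
I_D = (8.83 − 0.566) / 24.1 = 0.343 mA.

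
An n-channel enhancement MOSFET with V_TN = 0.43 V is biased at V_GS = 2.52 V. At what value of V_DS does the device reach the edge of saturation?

The boundary between triode and saturation is V_DS = V_GS − V_TN = V_ov.
V_ov = 2.52 − 0.43 = 2.09 V.

V_DS,sat = 2.09 V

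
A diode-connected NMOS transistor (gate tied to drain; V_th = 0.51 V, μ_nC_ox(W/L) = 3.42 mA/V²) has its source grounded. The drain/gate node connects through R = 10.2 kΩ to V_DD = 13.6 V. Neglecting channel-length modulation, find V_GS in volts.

V_GS = 1.35 V

With gate tied to drain, V_GS = V_DS ≥ V_GS − V_th, so the device is in saturation.
KCL at the drain: ½ k_n (V_GS − V_th)² = (V_DD − V_GS)/R.
Let x = V_GS − 0.51. Then 17.4 x² + x − 13.09 = 0, giving x = 0.838 V (positive root), so V_GS = 1.35 V.
I_D = (V_DD − V_GS)/R = (13.6 − 1.35) / 10.2 = 1.2 mA.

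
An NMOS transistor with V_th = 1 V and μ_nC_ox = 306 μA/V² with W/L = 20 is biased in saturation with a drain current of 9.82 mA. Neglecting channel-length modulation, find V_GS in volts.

k_n = μ_nC_ox · (W/L) = 6.12 mA/V².
In saturation I_D = ½ k_n (V_GS − V_th)², so V_GS − V_th = √(2 I_D / k_n) = √(2 × 9.82 / 6.12) = 1.79 V.
V_GS = 1 + 1.79 = 2.79 V.

V_GS = 2.79 V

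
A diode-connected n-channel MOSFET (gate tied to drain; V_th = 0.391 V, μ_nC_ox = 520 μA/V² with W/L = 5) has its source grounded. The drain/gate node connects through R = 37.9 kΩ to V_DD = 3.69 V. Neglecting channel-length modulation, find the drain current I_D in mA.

I_D = 0.0805 mA

With gate tied to drain, V_GS = V_DS ≥ V_GS − V_th, so the device is in saturation.
k_n = μ_nC_ox · (W/L) = 2.6 mA/V².
KCL at the drain: ½ k_n (V_GS − V_th)² = (V_DD − V_GS)/R.
Let x = V_GS − 0.391. Then 49.3 x² + x − 3.299 = 0, giving x = 0.249 V (positive root), so V_GS = 0.64 V.
I_D = (V_DD − V_GS)/R = (3.69 − 0.64) / 37.9 = 0.0805 mA.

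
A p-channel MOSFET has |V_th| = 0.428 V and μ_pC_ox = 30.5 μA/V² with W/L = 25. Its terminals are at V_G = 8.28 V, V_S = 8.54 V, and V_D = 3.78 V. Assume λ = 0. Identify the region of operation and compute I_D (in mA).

V_SG = V_S − V_G = 8.54 − 8.28 = 0.26 V; V_SD = V_S − V_D = 8.54 − 3.78 = 4.76 V.
V_SG = 0.26 V < |V_th| = 0.428 V, so the transistor is in cutoff.

Cutoff; I_D = 0 mA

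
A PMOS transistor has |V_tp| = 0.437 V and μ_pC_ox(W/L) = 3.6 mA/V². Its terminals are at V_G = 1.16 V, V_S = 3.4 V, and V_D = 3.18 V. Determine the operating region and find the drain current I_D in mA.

V_SG = V_S − V_G = 3.4 − 1.16 = 2.24 V; V_SD = V_S − V_D = 3.4 − 3.18 = 0.22 V.
V_ov = V_SG − |V_tp| = 2.24 − 0.437 = 1.8 V.
Since V_SD = 0.22 V < V_ov = 1.8 V, the device is in the triode region.
I_D = k_p [V_ov · V_SD − ½ V_SD²] = 3.6 × [1.8 × 0.22 − 0.5 × 0.22²] = 1.34 mA.

Triode; I_D = 1.34 mA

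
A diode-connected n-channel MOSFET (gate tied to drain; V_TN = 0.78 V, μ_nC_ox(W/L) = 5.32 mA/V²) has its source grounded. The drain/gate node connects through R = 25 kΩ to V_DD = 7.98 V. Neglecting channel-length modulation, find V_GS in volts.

With gate tied to drain, V_GS = V_DS ≥ V_GS − V_TN, so the device is in saturation.
KCL at the drain: ½ k_n (V_GS − V_TN)² = (V_DD − V_GS)/R.
Let x = V_GS − 0.78. Then 66.5 x² + x − 7.2 = 0, giving x = 0.322 V (positive root), so V_GS = 1.1 V.
I_D = (V_DD − V_GS)/R = (7.98 − 1.1) / 25 = 0.275 mA.

V_GS = 1.10 V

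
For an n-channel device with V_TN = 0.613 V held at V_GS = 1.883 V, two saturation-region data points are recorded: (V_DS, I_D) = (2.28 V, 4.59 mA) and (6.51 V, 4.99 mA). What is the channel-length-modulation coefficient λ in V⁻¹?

With V_GS fixed, I_D ∝ (1 + λ V_DS) in saturation, so I_D2/I_D1 = (1 + λ V_DS2)/(1 + λ V_DS1).
4.99/4.59 = 1.087 = (1 + 6.51 λ)/(1 + 2.28 λ).
Solving: λ (I_D1 V_DS2 − I_D2 V_DS1) = I_D2 − I_D1, so λ = (4.99 − 4.59) / (4.59 × 6.51 − 4.99 × 2.28) = 0.4 / 18.5 = 0.0216 V⁻¹.

λ = 0.0216 V⁻¹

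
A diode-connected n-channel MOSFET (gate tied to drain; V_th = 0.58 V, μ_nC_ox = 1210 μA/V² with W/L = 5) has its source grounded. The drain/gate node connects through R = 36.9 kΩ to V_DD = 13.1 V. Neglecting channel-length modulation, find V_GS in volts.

V_GS = 0.910 V

With gate tied to drain, V_GS = V_DS ≥ V_GS − V_th, so the device is in saturation.
k_n = μ_nC_ox · (W/L) = 6.05 mA/V².
KCL at the drain: ½ k_n (V_GS − V_th)² = (V_DD − V_GS)/R.
Let x = V_GS − 0.58. Then 112 x² + x − 12.52 = 0, giving x = 0.33 V (positive root), so V_GS = 0.91 V.
I_D = (V_DD − V_GS)/R = (13.1 − 0.91) / 36.9 = 0.33 mA.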